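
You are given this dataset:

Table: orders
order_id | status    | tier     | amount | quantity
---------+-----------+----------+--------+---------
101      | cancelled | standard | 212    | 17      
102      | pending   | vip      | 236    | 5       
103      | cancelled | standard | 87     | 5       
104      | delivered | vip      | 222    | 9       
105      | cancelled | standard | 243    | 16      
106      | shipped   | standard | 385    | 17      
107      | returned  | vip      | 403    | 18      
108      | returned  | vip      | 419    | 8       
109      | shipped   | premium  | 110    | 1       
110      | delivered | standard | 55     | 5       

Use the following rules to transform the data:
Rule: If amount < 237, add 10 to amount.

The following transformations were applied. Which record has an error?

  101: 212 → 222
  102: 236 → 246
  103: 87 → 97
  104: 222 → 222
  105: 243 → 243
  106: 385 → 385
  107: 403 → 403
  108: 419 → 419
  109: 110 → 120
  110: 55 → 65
Record 104 has an error. The correct transformed value should be 232, not 222.

Step 1: Check each record against the rule
Step 2: Record 104 has amount = 222
Step 3: Since 222 < 237, the bonus should have been applied
Step 4: Correct value = 232, but claimed value = 222
Conclusion: Record 104 has the error.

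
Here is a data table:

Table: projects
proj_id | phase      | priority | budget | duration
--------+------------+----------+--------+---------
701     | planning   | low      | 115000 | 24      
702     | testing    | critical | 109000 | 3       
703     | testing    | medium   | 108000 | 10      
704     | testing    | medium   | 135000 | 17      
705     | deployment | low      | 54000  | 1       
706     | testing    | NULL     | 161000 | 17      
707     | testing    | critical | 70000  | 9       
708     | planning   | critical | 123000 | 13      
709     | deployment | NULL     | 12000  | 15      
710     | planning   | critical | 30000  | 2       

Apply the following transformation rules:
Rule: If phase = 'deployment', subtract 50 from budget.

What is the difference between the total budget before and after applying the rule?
100

Step 1: Original sum of budget = 917000
Step 2: 2 records have phase = 'deployment'
Step 3: Each affected record changes by -50
Step 4: Total change = 2 × -50 = -100
Step 5: New sum = 917000 + -100 = 916900
Step 6: Difference = |916900 - 917000| = 100
        (Sum decreased by 100)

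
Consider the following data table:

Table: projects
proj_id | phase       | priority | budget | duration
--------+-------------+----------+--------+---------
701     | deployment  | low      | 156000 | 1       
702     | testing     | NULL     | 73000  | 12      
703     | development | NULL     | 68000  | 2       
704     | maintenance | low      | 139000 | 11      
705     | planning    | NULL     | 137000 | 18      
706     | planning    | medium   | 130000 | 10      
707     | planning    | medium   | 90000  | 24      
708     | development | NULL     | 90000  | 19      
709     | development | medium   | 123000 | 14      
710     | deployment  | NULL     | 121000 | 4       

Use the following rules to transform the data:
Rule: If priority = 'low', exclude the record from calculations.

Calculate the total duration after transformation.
103

Step 1: Identify records where priority = 'low'
Step 2: The excluded records sum to 12
Step 3: Original total duration = 115
Step 4: Remaining total = 115 - 12 = 103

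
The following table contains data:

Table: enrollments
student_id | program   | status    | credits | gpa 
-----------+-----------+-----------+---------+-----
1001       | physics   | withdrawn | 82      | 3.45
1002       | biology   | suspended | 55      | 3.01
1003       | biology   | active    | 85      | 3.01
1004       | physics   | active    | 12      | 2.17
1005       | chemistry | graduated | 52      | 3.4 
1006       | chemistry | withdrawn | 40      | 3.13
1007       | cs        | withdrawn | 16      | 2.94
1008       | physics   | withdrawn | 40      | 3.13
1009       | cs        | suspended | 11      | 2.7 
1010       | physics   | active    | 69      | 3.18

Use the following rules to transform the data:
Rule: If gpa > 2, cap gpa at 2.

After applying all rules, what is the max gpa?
2

Step 1: Original maximum gpa = 3.45
Step 2: Apply cap at 2
Step 3: 10 records had gpa > 2 and were capped
Step 4: Maximum after transformation = 2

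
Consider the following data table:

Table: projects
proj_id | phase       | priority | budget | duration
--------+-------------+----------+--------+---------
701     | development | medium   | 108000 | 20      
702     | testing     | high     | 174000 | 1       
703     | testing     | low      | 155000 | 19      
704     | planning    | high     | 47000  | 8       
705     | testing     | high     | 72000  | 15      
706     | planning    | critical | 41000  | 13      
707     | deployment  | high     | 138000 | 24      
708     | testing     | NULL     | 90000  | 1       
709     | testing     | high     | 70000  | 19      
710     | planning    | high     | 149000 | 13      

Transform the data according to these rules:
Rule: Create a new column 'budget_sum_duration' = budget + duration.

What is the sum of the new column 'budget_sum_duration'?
1044133

Step 1: For each record, compute budget + duration
Example calculations:
  108000 + 20 = 108020
  174000 + 1 = 174001
  155000 + 19 = 155019
  ...
Step 2: Sum all derived values
Step 3: Total = 1044133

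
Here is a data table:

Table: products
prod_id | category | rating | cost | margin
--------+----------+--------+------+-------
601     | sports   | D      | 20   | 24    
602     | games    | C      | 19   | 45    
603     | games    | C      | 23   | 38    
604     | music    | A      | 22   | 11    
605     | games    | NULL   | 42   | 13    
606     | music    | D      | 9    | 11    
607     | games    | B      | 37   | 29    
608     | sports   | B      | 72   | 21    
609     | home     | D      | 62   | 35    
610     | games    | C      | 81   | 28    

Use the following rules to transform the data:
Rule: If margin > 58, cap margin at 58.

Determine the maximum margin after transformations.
45

Step 1: Original maximum margin = 45
Step 2: Check cap of 58 against maximum
Step 3: No records exceed the cap (max 45 <= cap 58), so no capping applies
Step 4: Maximum after transformation = 45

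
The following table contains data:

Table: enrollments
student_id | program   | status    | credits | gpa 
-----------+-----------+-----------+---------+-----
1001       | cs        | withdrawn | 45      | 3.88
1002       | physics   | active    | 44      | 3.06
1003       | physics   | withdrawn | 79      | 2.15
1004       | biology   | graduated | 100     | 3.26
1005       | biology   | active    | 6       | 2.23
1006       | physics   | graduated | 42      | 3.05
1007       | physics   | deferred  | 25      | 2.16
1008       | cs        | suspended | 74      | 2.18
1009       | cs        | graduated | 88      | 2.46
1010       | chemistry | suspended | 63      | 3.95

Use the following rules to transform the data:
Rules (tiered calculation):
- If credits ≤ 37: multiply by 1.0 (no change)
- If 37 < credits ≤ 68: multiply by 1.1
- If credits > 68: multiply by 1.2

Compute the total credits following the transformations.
653.6

Step 1: Tier 1 (credits ≤ 37): 2 records, sum = 31 × 1.0 = 31.0
Step 2: Tier 2 (37 < credits ≤ 68): 4 records, sum = 194 × 1.1 = 213.4
Step 3: Tier 3 (credits > 68): 4 records, sum = 341 × 1.2 = 409.2
Step 4: Final sum = 31.0 + 213.4 + 409.2 = 653.6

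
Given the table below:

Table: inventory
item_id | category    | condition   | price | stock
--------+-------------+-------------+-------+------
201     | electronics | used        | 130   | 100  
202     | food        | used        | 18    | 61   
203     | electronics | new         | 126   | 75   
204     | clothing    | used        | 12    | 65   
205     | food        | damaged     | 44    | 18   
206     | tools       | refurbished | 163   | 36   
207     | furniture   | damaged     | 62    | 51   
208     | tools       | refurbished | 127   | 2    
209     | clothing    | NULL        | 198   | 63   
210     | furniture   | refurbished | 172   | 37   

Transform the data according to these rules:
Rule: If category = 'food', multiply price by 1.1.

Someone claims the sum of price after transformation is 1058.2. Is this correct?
Yes, the result is correct.

Step 1: Calculate the correct sum after transformation
Step 2: Apply multiplier 1.1 to records where category = 'food'
Step 3: Correct result = 1058.2
Step 4: Claimed result = 1058.2
Step 5: 1058.2 = 1058.2 ✓
Conclusion: The claimed result is correct.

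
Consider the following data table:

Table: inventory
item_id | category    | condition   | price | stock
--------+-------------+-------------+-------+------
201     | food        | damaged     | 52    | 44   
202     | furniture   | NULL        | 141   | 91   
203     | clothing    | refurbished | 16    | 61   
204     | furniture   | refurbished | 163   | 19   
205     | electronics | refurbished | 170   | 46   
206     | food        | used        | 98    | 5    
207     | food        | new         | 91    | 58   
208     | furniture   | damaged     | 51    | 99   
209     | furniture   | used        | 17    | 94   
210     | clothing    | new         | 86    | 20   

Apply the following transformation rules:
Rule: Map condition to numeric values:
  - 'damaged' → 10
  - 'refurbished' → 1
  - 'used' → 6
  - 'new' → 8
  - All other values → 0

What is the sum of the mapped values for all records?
51

Step 1: Apply mapping to each record
Step 2: Count by status:
  'damaged': 2 records × 10 = 20
  'refurbished': 3 records × 1 = 3
  'used': 2 records × 6 = 12
  'new': 2 records × 8 = 16
Step 3: Sum all mapped values = 51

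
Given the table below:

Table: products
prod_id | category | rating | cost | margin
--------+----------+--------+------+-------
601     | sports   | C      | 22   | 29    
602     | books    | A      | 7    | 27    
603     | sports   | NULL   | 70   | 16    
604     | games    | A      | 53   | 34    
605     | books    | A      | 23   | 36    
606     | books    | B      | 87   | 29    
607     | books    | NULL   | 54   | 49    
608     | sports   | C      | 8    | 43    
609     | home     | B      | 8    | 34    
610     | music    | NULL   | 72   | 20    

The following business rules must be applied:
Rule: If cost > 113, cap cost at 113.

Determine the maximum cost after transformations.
87

Step 1: Original maximum cost = 87
Step 2: Check cap of 113 against maximum
Step 3: No records exceed the cap (max 87 <= cap 113), so no capping applies
Step 4: Maximum after transformation = 87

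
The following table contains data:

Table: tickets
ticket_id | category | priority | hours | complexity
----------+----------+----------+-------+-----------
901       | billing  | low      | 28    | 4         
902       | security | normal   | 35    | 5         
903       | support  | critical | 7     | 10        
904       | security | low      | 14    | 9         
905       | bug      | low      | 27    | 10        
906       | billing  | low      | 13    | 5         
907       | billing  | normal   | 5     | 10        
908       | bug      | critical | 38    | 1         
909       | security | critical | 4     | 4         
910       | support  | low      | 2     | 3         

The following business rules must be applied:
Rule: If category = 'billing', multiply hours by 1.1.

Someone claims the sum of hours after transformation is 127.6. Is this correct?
No, the correct result is 177.6.

Step 1: Calculate the correct sum after transformation
Step 2: Apply multiplier 1.1 to records where category = 'billing'
Step 3: Correct result = 177.6
Step 4: Claimed result = 127.6
Step 5: 177.6 ≠ 127.6
Conclusion: The claimed result is incorrect. The correct answer is 177.6.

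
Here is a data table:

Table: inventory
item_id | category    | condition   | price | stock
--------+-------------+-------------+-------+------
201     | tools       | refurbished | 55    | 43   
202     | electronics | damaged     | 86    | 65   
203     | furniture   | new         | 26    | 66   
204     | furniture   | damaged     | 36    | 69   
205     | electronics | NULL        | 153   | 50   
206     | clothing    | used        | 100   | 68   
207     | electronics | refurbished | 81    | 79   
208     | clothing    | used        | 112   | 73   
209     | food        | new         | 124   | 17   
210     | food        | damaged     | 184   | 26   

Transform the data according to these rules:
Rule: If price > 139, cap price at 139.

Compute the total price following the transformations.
898

Step 1: 2 records have price > 139
Step 2: These records originally summed to 337
Step 3: After capping: 2 × 139 = 278
Step 4: Unaffected records sum: 620
Step 5: Final sum = 278 + 620 = 898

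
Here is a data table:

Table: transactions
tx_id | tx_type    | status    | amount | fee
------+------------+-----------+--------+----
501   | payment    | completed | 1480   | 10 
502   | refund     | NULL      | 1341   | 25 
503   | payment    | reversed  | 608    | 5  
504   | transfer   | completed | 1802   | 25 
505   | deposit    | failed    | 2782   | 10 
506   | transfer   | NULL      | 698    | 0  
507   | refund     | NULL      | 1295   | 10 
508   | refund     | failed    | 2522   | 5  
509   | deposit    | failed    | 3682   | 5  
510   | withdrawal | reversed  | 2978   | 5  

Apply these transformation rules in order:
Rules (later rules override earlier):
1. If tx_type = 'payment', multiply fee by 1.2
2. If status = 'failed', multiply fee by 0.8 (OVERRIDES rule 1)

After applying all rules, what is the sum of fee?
99.0

Step 1: Rule 2 takes priority for records with status = 'failed'
  - 3 records: 20 × 0.8 = 16.0
Step 2: Rule 1 applies to remaining records with tx_type = 'payment'
  - 2 records: 15 × 1.2 = 18.0
Step 3: Other records unchanged: 65
Step 4: Final sum = 16.0 + 18.0 + 65 = 99.0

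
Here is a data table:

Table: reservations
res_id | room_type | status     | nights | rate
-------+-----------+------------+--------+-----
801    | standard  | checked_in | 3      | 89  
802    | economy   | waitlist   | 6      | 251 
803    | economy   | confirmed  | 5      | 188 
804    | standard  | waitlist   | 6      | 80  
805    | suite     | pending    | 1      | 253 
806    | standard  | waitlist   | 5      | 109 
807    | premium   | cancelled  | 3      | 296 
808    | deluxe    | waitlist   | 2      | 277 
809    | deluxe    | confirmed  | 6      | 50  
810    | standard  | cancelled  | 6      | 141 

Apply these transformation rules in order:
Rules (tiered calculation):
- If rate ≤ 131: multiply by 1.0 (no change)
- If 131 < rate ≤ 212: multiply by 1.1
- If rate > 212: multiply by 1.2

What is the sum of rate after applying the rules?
1982.3

Step 1: Tier 1 (rate ≤ 131): 4 records, sum = 328 × 1.0 = 328.0
Step 2: Tier 2 (131 < rate ≤ 212): 2 records, sum = 329 × 1.1 = 361.9
Step 3: Tier 3 (rate > 212): 4 records, sum = 1077 × 1.2 = 1292.4
Step 4: Final sum = 328.0 + 361.9 + 1292.4 = 1982.3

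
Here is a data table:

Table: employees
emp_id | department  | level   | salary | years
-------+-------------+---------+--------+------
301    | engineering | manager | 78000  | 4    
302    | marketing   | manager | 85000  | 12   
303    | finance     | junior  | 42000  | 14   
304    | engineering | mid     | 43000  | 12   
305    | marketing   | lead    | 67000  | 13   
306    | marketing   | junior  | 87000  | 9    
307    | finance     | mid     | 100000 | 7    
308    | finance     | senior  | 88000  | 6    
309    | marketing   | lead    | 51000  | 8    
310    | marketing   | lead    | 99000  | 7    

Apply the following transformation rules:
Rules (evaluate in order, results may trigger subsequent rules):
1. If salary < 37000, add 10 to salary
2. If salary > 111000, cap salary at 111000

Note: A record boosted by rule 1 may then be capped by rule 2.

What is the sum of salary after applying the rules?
740000

Step 1: Apply rule 1 to records with salary < 37000
  - 0 records get bonus of 10
  - Of these, 0 records then exceed 111000 and get capped
Step 2: Apply rule 2 to records with salary > 111000
  - 0 records (original) are capped
Step 3: Calculate final sum = 740000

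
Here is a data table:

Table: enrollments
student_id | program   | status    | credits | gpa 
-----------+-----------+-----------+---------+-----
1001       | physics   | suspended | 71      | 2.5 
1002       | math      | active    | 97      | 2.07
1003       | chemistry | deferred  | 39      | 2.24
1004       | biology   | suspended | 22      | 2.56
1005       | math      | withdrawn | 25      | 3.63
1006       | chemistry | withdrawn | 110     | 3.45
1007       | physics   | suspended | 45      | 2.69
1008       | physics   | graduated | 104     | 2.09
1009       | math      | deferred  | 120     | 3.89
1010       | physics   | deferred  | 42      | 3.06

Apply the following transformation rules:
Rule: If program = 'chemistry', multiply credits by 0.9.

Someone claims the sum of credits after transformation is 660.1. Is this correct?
Yes, the result is correct.

Step 1: Calculate the correct sum after transformation
Step 2: Apply multiplier 0.9 to records where program = 'chemistry'
Step 3: Correct result = 660.1
Step 4: Claimed result = 660.1
Step 5: 660.1 = 660.1 ✓
Conclusion: The claimed result is correct.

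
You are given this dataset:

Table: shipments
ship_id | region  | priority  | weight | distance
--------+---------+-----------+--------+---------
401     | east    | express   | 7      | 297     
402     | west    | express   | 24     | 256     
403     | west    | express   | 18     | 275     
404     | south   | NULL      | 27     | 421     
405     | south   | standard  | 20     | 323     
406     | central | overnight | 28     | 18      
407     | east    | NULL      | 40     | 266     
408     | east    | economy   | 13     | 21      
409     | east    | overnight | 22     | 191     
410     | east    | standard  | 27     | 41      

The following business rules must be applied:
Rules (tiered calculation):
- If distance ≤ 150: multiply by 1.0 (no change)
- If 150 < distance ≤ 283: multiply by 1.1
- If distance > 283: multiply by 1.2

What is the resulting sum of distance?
2416.0

Step 1: Tier 1 (distance ≤ 150): 3 records, sum = 80 × 1.0 = 80.0
Step 2: Tier 2 (150 < distance ≤ 283): 4 records, sum = 988 × 1.1 = 1086.8
Step 3: Tier 3 (distance > 283): 3 records, sum = 1041 × 1.2 = 1249.2
Step 4: Final sum = 80.0 + 1086.8 + 1249.2 = 2416.0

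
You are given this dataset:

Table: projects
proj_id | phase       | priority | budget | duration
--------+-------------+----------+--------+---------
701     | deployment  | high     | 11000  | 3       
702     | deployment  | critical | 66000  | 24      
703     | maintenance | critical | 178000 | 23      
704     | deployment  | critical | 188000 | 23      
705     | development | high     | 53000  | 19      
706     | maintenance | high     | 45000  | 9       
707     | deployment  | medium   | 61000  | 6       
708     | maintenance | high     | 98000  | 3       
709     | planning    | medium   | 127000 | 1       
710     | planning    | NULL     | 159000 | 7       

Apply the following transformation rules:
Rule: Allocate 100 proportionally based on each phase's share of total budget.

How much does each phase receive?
deployment: 33.06, development: 5.38, maintenance: 32.56, planning: 29.01

Step 1: Calculate total budget = 986000
Step 2: Calculate each phase's proportion:
  deployment: 326000/986000 = 33.06% → 33.06
  development: 53000/986000 = 5.38% → 5.38
  maintenance: 321000/986000 = 32.56% → 32.56
  planning: 286000/986000 = 29.01% → 29.01
Step 3: Verify: sum of allocations ≈ 100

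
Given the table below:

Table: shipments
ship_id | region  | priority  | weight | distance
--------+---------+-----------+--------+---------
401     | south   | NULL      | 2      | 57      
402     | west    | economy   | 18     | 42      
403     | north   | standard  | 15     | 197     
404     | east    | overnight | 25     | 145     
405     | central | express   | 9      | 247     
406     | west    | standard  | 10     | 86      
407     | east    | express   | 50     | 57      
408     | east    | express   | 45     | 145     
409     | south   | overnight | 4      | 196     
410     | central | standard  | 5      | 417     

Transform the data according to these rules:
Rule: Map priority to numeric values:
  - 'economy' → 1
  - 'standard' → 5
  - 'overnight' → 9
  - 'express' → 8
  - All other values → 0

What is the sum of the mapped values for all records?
58

Step 1: Apply mapping to each record
Step 2: Count by status:
  'economy': 1 records × 1 = 1
  'standard': 3 records × 5 = 15
  'overnight': 2 records × 9 = 18
  'express': 3 records × 8 = 24
Step 3: Sum all mapped values = 58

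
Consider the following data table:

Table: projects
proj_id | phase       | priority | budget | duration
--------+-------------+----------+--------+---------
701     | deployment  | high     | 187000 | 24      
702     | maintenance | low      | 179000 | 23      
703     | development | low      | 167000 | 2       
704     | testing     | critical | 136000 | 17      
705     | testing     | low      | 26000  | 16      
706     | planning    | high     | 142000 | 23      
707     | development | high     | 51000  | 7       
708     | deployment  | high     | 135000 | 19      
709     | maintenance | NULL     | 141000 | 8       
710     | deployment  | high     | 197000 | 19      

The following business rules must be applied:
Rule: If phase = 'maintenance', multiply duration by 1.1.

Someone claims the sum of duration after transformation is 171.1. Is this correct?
No, the correct result is 161.1.

Step 1: Calculate the correct sum after transformation
Step 2: Apply multiplier 1.1 to records where phase = 'maintenance'
Step 3: Correct result = 161.1
Step 4: Claimed result = 171.1
Step 5: 161.1 ≠ 171.1
Conclusion: The claimed result is incorrect. The correct answer is 161.1.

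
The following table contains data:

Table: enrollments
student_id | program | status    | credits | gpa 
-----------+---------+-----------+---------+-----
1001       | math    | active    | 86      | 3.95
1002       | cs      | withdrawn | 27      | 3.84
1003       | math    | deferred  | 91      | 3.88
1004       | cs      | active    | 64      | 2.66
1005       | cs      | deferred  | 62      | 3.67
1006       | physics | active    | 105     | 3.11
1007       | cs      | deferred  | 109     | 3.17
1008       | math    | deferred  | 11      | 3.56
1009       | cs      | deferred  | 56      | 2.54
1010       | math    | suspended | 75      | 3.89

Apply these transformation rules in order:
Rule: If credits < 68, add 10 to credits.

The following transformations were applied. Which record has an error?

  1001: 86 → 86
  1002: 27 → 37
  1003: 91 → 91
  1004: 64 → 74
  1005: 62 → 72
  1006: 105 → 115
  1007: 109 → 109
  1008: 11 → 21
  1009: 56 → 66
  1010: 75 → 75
Record 1006 has an error. The correct transformed value should be 105, not 115.

Step 1: Check each record against the rule
Step 2: Record 1006 has credits = 105
Step 3: Since 105 >= 68, the bonus should not have been applied
Step 4: Correct value = 105, but claimed value = 115
Conclusion: Record 1006 has the error.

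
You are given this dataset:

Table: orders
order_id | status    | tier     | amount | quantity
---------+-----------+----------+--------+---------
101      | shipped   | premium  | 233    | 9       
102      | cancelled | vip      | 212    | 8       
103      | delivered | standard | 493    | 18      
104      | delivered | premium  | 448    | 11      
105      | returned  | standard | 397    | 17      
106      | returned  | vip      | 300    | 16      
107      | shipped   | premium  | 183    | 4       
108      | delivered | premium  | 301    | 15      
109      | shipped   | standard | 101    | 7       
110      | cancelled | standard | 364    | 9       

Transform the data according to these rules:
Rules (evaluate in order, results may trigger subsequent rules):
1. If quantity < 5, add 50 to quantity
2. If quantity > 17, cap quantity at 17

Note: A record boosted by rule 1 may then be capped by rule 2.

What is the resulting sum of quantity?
126

Step 1: Apply rule 1 to records with quantity < 5
  - 1 records get bonus of 50
  - Of these, 1 records then exceed 17 and get capped
Step 2: Apply rule 2 to records with quantity > 17
  - 1 records (original) are capped
Step 3: Calculate final sum = 126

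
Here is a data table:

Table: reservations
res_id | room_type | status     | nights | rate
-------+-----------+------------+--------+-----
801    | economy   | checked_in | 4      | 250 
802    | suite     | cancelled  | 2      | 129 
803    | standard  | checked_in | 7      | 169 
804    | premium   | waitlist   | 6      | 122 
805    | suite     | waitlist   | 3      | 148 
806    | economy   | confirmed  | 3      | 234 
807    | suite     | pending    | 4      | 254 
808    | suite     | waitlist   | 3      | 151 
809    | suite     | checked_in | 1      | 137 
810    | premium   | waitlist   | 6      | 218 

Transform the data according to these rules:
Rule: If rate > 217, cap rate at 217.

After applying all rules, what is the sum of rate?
1724

Step 1: 4 records have rate > 217
Step 2: These records originally summed to 956
Step 3: After capping: 4 × 217 = 868
Step 4: Unaffected records sum: 856
Step 5: Final sum = 868 + 856 = 1724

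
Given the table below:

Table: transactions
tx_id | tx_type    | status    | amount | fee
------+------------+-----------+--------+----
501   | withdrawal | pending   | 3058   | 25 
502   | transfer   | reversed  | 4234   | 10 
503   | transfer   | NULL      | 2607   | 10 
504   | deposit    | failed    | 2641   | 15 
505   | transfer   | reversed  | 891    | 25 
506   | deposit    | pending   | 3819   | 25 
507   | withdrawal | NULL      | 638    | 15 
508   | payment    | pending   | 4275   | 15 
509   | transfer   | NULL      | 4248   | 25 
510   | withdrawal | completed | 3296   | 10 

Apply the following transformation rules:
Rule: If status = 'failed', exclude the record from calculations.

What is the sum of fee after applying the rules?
160

Step 1: Identify records where status = 'failed'
Step 2: The excluded records sum to 15
Step 3: Original total fee = 175
Step 4: Remaining total = 175 - 15 = 160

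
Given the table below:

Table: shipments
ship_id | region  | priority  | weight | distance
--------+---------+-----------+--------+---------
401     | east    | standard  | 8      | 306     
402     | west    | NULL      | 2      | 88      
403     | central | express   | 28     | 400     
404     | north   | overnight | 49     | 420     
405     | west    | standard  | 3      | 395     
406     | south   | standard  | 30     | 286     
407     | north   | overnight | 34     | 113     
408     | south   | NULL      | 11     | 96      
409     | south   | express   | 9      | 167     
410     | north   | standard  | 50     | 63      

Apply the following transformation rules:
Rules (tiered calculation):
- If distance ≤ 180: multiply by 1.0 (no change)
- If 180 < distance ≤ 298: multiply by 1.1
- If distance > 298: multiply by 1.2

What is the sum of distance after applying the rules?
2666.8

Step 1: Tier 1 (distance ≤ 180): 5 records, sum = 527 × 1.0 = 527.0
Step 2: Tier 2 (180 < distance ≤ 298): 1 records, sum = 286 × 1.1 = 314.6
Step 3: Tier 3 (distance > 298): 4 records, sum = 1521 × 1.2 = 1825.2
Step 4: Final sum = 527.0 + 314.6 + 1825.2 = 2666.8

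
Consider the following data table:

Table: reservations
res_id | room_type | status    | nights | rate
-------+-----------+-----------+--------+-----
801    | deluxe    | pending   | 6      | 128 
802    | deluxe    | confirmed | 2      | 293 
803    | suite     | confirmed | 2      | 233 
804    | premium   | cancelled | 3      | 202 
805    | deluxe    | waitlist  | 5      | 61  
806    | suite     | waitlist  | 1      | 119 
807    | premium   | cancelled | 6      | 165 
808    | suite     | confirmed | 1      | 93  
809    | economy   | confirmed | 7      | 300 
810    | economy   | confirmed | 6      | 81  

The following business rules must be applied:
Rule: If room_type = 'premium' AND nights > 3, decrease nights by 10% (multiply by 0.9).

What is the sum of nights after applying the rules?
38.4

Step 1: Find records where room_type = 'premium' AND nights > 3
Step 2: 1 records match, summing to 6
Step 3: After multiplier: 6 × 0.9 = 5.4
Step 4: Unaffected records sum: 33
Step 5: Final sum = 5.4 + 33 = 38.4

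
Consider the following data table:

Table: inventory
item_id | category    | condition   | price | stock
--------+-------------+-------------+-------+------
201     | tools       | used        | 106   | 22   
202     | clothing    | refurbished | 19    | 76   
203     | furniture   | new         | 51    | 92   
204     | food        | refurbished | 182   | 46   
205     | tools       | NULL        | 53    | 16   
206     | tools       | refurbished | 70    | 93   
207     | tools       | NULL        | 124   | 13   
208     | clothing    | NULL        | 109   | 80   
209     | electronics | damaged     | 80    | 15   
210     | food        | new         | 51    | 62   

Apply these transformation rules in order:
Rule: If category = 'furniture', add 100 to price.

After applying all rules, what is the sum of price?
945

Step 1: Count records where category = 'furniture': 1
Step 2: Total bonus added: 1 × 100 = 100
Step 3: Original sum of price: 845
Step 4: Final sum = 845 + 100 = 945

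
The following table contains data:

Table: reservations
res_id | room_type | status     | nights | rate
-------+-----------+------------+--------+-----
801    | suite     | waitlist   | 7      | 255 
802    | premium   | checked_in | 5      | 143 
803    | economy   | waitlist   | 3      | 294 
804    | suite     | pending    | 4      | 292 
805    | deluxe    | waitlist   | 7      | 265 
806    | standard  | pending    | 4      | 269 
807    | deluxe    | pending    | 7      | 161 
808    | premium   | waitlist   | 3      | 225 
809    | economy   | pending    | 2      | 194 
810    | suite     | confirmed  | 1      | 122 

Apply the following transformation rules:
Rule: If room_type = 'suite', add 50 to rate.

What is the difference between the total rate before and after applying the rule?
150

Step 1: Original sum of rate = 2220
Step 2: 3 records have room_type = 'suite'
Step 3: Each affected record changes by 50
Step 4: Total change = 3 × 50 = 150
Step 5: New sum = 2220 + 150 = 2370
Step 6: Difference = |2370 - 2220| = 150
        (Sum increased by 150)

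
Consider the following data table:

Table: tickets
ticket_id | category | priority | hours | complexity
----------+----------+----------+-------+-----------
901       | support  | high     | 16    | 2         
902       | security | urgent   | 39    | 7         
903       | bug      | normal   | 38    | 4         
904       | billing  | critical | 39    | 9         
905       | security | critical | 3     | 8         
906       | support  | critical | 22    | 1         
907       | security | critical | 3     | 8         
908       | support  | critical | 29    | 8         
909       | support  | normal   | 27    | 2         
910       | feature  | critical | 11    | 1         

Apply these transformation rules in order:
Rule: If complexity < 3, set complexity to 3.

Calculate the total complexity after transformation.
56

Step 1: 4 records have complexity < 3
Step 2: These records originally summed to 6
Step 3: After setting to minimum: 4 × 3 = 12
Step 4: Unaffected records sum: 44
Step 5: Final sum = 12 + 44 = 56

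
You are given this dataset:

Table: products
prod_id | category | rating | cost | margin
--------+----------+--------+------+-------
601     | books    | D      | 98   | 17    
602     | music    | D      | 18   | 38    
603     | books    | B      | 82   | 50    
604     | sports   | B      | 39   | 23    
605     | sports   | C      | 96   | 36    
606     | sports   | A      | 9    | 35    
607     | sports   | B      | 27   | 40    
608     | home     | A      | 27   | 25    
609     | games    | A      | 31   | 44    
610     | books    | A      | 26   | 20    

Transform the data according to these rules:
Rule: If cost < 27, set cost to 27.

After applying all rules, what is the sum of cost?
481

Step 1: 3 records have cost < 27
Step 2: These records originally summed to 53
Step 3: After setting to minimum: 3 × 27 = 81
Step 4: Unaffected records sum: 400
Step 5: Final sum = 81 + 400 = 481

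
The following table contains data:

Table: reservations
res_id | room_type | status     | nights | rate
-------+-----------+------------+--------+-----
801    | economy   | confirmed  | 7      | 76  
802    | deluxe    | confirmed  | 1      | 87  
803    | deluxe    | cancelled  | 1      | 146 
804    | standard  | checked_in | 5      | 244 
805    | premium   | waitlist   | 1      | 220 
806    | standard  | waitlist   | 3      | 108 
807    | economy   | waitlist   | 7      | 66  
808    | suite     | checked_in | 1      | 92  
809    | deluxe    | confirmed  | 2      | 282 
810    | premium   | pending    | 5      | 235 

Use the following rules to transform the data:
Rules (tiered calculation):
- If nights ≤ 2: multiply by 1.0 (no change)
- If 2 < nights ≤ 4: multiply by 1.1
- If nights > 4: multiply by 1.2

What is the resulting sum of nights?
38.1

Step 1: Tier 1 (nights ≤ 2): 5 records, sum = 6 × 1.0 = 6.0
Step 2: Tier 2 (2 < nights ≤ 4): 1 records, sum = 3 × 1.1 = 3.3
Step 3: Tier 3 (nights > 4): 4 records, sum = 24 × 1.2 = 28.8
Step 4: Final sum = 6.0 + 3.3 + 28.8 = 38.1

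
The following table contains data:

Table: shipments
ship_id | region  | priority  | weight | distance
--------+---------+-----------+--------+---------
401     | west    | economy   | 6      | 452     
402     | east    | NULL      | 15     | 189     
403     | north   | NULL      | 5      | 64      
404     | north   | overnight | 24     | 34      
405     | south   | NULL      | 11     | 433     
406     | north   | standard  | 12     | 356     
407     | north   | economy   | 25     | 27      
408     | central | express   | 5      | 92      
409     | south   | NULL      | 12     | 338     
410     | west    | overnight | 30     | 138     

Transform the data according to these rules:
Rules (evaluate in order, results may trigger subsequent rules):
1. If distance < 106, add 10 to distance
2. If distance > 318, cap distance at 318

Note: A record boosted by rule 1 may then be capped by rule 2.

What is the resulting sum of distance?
1856

Step 1: Apply rule 1 to records with distance < 106
  - 4 records get bonus of 10
  - Of these, 0 records then exceed 318 and get capped
Step 2: Apply rule 2 to records with distance > 318
  - 4 records (original) are capped
Step 3: Calculate final sum = 1856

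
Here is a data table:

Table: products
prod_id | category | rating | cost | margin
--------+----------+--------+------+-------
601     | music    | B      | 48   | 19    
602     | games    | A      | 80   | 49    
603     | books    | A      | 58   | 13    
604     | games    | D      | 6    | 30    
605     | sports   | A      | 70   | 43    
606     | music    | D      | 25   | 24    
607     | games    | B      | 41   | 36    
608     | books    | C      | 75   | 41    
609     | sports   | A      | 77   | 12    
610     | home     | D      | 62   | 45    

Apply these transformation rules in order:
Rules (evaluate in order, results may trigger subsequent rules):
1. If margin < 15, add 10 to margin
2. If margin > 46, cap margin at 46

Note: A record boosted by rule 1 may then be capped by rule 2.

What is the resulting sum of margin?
329

Step 1: Apply rule 1 to records with margin < 15
  - 2 records get bonus of 10
  - Of these, 0 records then exceed 46 and get capped
Step 2: Apply rule 2 to records with margin > 46
  - 1 records (original) are capped
Step 3: Calculate final sum = 329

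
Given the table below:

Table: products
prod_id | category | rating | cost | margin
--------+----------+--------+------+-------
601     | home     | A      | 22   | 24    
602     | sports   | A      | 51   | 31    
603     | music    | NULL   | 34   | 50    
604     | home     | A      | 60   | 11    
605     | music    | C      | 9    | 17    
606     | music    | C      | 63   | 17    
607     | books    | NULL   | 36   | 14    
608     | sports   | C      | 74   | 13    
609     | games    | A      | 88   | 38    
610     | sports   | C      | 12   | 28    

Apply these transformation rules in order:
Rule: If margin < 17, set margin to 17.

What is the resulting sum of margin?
256

Step 1: 3 records have margin < 17
Step 2: These records originally summed to 38
Step 3: After setting to minimum: 3 × 17 = 51
Step 4: Unaffected records sum: 205
Step 5: Final sum = 51 + 205 = 256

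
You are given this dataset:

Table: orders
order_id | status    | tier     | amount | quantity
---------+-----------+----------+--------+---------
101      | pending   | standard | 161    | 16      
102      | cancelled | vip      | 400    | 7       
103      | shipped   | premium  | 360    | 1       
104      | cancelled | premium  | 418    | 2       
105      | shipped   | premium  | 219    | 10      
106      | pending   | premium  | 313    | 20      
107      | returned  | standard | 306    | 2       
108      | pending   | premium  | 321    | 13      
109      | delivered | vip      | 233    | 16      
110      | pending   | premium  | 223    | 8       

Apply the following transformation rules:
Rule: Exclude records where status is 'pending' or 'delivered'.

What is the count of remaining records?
5

Step 1: Count records to exclude
  - 4 (pending) + 1 (delivered) = 5 records
Step 2: Total records: 10
Step 3: Remaining = 10 - 5 = 5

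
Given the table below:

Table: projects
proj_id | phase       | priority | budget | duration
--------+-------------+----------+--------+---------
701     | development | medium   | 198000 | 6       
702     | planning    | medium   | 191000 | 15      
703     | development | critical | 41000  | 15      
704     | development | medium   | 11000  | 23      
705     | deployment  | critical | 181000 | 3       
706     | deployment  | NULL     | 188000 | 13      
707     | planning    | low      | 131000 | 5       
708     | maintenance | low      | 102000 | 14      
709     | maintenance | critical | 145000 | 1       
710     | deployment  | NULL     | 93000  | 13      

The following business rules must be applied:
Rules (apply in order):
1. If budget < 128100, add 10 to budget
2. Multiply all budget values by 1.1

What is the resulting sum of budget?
1409144.0

Step 1: Apply Rule 1 - Add 10 to records with budget < 128100
  - 4 records affected: 247000 + (4 × 10) = 247040
  - Unaffected records: 1034000
  - Sum after Rule 1: 1281040
Step 2: Apply Rule 2 - Multiply all by 1.1
  - 1281040 × 1.1 = 1409144.0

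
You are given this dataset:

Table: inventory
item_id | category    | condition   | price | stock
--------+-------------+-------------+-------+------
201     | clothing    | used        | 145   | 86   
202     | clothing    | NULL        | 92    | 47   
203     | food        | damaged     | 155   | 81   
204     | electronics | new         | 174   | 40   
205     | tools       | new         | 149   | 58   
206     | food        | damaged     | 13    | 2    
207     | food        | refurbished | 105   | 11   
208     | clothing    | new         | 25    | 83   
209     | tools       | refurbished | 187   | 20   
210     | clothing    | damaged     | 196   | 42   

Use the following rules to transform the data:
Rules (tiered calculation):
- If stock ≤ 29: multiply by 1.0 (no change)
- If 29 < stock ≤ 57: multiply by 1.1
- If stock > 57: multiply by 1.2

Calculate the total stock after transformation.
544.5

Step 1: Tier 1 (stock ≤ 29): 3 records, sum = 33 × 1.0 = 33.0
Step 2: Tier 2 (29 < stock ≤ 57): 3 records, sum = 129 × 1.1 = 141.9
Step 3: Tier 3 (stock > 57): 4 records, sum = 308 × 1.2 = 369.6
Step 4: Final sum = 33.0 + 141.9 + 369.6 = 544.5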